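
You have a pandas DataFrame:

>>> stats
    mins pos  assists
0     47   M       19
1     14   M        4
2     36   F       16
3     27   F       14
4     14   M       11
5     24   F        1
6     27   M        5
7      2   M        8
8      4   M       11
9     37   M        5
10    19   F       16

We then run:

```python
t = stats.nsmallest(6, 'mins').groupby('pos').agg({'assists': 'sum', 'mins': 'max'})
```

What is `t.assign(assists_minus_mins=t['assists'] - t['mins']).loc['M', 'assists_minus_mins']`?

20

take 6 rows with smallest mins:
    mins pos  assists
7      2   M        8
8      4   M       11
1     14   M        4
4     14   M       11
10    19   F       16
5     24   F        1
group by pos: sum(assists), max(mins):
     assists  mins
pos               
F         17    24
M         34    14
add column assists_minus_mins = t['assists'] - t['mins']:
     assists  mins  assists_minus_mins
pos                                   
F         17    24                  -7
M         34    14                  20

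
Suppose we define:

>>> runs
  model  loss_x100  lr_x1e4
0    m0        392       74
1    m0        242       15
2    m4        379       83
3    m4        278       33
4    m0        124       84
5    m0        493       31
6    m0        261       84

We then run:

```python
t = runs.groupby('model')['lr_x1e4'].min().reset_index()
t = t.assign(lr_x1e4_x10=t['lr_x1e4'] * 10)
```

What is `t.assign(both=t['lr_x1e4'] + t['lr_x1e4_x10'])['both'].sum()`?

528

group by model, min of lr_x1e4:
model
m0    15
m4    33
Name: lr_x1e4, dtype: int64
reset_index():
  model  lr_x1e4
0    m0       15
1    m4       33
add column lr_x1e4_x10 = t['lr_x1e4'] * 10:
  model  lr_x1e4  lr_x1e4_x10
0    m0       15          150
1    m4       33          330
add column both = t['lr_x1e4'] + t['lr_x1e4_x10']:
  model  lr_x1e4  lr_x1e4_x10  both
0    m0       15          150   165
1    m4       33          330   363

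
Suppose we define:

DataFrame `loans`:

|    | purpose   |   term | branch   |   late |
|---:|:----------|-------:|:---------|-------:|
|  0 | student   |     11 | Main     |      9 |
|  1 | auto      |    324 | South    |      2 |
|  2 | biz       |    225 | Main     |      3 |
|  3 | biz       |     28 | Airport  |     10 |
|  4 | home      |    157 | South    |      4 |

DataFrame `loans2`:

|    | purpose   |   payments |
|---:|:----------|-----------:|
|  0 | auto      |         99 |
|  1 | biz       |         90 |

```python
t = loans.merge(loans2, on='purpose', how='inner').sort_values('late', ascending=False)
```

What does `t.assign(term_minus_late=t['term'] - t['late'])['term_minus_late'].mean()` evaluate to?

merge on 'purpose' (how='inner') → 3 rows:
  purpose  term   branch  late  payments
0    auto   324    South     2        99
1     biz   225     Main     3        90
2     biz    28  Airport    10        90
sort by late descending:
  purpose  term   branch  late  payments
2     biz    28  Airport    10        90
1     biz   225     Main     3        90
0    auto   324    South     2        99
add column term_minus_late = t['term'] - t['late']:
  purpose  term   branch  late  payments  term_minus_late
2     biz    28  Airport    10        90               18
1     biz   225     Main     3        90              222
0    auto   324    South     2        99              322
The mean of column 'term_minus_late' is 187.333333333.

187.333333333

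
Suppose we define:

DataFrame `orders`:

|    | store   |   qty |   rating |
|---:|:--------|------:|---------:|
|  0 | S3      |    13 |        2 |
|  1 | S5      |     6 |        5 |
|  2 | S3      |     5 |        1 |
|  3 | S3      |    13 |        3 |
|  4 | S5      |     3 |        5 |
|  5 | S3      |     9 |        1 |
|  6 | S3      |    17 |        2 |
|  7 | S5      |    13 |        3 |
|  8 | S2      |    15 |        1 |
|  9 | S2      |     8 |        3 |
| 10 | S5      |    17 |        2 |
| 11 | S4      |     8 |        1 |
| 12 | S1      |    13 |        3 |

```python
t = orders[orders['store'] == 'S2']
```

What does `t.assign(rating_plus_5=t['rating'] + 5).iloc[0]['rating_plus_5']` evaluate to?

6

filter rows where store == 'S2':
  store  qty  rating
8    S2   15       1
9    S2    8       3
add column rating_plus_5 = t['rating'] + 5:
  store  qty  rating  rating_plus_5
8    S2   15       1              6
9    S2    8       3              8
The value at position 0, column 'rating_plus_5' is 6.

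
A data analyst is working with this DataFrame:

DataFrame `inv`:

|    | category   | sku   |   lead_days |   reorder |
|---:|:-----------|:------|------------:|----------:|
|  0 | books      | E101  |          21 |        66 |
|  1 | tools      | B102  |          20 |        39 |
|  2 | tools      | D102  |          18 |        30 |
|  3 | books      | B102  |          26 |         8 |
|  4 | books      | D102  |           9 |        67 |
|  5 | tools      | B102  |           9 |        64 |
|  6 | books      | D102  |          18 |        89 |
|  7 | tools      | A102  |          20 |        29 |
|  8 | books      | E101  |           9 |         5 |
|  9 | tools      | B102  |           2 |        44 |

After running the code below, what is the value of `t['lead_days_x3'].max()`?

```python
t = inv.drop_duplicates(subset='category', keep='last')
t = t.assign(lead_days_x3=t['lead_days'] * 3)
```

drop duplicate category (keep=last):
  category   sku  lead_days  reorder
8    books  E101          9        5
9    tools  B102          2       44
add column lead_days_x3 = t['lead_days'] * 3:
  category   sku  lead_days  reorder  lead_days_x3
8    books  E101          9        5            27
9    tools  B102          2       44             6
The max of column 'lead_days_x3' is 27.

27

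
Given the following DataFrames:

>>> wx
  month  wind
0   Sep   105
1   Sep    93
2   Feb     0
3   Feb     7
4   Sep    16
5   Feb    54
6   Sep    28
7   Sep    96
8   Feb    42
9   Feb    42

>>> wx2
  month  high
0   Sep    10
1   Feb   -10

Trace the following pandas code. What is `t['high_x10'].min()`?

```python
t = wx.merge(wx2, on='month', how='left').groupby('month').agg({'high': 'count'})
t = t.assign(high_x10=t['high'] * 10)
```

50

merge on 'month' (how='left') → 10 rows:
  month  wind  high
0   Sep   105    10
1   Sep    93    10
2   Feb     0   -10
3   Feb     7   -10
4   Sep    16    10
5   Feb    54   -10
6   Sep    28    10
7   Sep    96    10
8   Feb    42   -10
9   Feb    42   -10
group by month, count of high:
       high
month      
Feb       5
Sep       5
add column high_x10 = t['high'] * 10:
       high  high_x10
month                
Feb       5        50
Sep       5        50
So min() = 50.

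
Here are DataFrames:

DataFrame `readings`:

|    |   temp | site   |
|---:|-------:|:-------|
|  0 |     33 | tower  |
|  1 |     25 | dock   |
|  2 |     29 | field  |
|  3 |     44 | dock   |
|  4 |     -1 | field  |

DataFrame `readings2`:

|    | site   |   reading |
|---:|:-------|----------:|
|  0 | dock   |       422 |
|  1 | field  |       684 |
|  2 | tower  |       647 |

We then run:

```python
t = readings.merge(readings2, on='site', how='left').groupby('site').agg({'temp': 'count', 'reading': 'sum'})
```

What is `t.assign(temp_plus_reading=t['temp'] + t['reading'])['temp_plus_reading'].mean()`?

954.666666667

merge on 'site' (how='left') → 5 rows:
   temp   site  reading
0    33  tower      647
1    25   dock      422
2    29  field      684
3    44   dock      422
4    -1  field      684
group by site: count(temp), sum(reading):
       temp  reading
site                
dock      2      844
field     2     1368
tower     1      647
add column temp_plus_reading = t['temp'] + t['reading']:
       temp  reading  temp_plus_reading
site                                   
dock      2      844                846
field     2     1368               1370
tower     1      647                648
Then the mean of column 'temp_plus_reading': 954.666666667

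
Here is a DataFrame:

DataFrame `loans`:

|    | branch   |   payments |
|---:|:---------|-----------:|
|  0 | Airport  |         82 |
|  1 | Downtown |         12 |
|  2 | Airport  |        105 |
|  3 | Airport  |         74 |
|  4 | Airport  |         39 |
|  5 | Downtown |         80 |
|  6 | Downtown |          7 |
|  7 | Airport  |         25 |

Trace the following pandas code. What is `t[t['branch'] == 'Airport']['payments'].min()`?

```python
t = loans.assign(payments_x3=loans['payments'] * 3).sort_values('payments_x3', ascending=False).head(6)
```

25

add column payments_x3 = loans['payments'] * 3:
     branch  payments  payments_x3
0   Airport        82          246
1  Downtown        12           36
2   Airport       105          315
3   Airport        74          222
4   Airport        39          117
5  Downtown        80          240
6  Downtown         7           21
7   Airport        25           75
sort by payments_x3 descending:
     branch  payments  payments_x3
2   Airport       105          315
0   Airport        82          246
5  Downtown        80          240
3   Airport        74          222
4   Airport        39          117
7   Airport        25           75
1  Downtown        12           36
6  Downtown         7           21
take first 6 rows:
     branch  payments  payments_x3
2   Airport       105          315
0   Airport        82          246
5  Downtown        80          240
3   Airport        74          222
4   Airport        39          117
7   Airport        25           75
filter rows where branch == 'Airport':
    branch  payments  payments_x3
2  Airport       105          315
0  Airport        82          246
3  Airport        74          222
4  Airport        39          117
7  Airport        25           75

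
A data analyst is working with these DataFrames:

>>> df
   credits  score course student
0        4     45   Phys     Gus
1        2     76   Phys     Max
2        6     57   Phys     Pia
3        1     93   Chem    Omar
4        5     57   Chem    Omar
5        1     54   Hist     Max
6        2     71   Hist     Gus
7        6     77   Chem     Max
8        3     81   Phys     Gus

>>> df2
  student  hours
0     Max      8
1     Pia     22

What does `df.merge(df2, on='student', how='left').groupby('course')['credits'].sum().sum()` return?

30

merge on 'student' (how='left') → 9 rows:
   credits  score course student  hours
0        4     45   Phys     Gus    NaN
1        2     76   Phys     Max    8.0
2        6     57   Phys     Pia   22.0
3        1     93   Chem    Omar    NaN
4        5     57   Chem    Omar    NaN
5        1     54   Hist     Max    8.0
6        2     71   Hist     Gus    NaN
7        6     77   Chem     Max    8.0
8        3     81   Phys     Gus    NaN
group by course, sum of credits:
course
Chem    12
Hist     3
Phys    15
Name: credits, dtype: int64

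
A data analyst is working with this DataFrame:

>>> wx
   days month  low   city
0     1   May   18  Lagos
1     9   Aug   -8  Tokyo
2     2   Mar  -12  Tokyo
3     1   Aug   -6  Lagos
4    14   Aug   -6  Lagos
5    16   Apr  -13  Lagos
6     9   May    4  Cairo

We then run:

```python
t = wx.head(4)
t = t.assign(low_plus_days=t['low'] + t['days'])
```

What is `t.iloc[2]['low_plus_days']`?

take first 4 rows:
   days month  low   city
0     1   May   18  Lagos
1     9   Aug   -8  Tokyo
2     2   Mar  -12  Tokyo
3     1   Aug   -6  Lagos
add column low_plus_days = t['low'] + t['days']:
   days month  low   city  low_plus_days
0     1   May   18  Lagos             19
1     9   Aug   -8  Tokyo              1
2     2   Mar  -12  Tokyo            -10
3     1   Aug   -6  Lagos             -5

-10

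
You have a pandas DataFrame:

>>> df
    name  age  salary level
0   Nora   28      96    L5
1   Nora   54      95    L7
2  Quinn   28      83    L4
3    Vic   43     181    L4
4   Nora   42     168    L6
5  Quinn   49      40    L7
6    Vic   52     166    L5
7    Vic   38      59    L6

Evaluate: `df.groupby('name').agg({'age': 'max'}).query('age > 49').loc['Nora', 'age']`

group by name, max of age:
       age
name      
Nora    54
Quinn   49
Vic     52
filter rows where age > 49:
      age
name     
Nora   54
Vic    52

54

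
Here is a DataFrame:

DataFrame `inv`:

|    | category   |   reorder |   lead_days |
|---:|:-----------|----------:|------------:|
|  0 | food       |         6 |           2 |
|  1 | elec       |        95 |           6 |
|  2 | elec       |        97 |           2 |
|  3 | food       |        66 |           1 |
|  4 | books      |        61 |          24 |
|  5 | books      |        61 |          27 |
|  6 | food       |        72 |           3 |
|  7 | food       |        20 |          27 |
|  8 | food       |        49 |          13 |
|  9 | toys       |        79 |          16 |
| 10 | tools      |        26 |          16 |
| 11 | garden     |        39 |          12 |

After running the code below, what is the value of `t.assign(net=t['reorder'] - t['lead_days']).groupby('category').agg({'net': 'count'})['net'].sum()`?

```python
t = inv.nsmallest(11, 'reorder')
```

take 11 rows with smallest reorder:
   category  reorder  lead_days
0      food        6          2
7      food       20         27
10    tools       26         16
11   garden       39         12
8      food       49         13
4     books       61         24
5     books       61         27
3      food       66          1
6      food       72          3
9      toys       79         16
1      elec       95          6
add column net = t['reorder'] - t['lead_days']:
   category  reorder  lead_days  net
0      food        6          2    4
7      food       20         27   -7
10    tools       26         16   10
11   garden       39         12   27
8      food       49         13   36
4     books       61         24   37
5     books       61         27   34
3      food       66          1   65
6      food       72          3   69
9      toys       79         16   63
1      elec       95          6   89
group by category, count of net:
          net
category     
books       2
elec        1
food        5
garden      1
tools       1
toys        1
Taking the sum of column 'net' gives 11.

11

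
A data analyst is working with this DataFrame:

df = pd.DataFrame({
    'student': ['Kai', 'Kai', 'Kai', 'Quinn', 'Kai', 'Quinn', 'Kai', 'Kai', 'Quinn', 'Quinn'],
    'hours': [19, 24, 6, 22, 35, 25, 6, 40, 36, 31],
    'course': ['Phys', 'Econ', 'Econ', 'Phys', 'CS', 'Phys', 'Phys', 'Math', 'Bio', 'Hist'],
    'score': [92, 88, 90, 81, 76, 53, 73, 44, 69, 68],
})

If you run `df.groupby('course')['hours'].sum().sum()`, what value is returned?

group by course, sum of hours:
course
Bio     36
CS      35
Econ    30
Hist    31
Math    40
Phys    72
Name: hours, dtype: int64
The sum of the resulting series is 244.

244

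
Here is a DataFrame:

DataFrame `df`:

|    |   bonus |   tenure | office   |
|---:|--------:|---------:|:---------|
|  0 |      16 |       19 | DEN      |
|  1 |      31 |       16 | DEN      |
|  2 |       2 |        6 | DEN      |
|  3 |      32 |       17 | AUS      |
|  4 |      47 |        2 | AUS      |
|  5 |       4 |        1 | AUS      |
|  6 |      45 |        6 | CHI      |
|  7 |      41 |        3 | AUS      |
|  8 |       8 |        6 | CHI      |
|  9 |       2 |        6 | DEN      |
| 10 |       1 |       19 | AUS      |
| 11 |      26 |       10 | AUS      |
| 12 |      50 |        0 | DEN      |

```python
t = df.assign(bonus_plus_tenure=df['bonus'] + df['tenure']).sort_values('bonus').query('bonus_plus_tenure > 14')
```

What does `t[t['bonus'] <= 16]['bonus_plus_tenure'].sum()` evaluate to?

add column bonus_plus_tenure = df['bonus'] + df['tenure']:
    bonus  tenure office  bonus_plus_tenure
0      16      19    DEN                 35
1      31      16    DEN                 47
2       2       6    DEN                  8
3      32      17    AUS                 49
4      47       2    AUS                 49
5       4       1    AUS                  5
6      45       6    CHI                 51
7      41       3    AUS                 44
8       8       6    CHI                 14
9       2       6    DEN                  8
10      1      19    AUS                 20
11     26      10    AUS                 36
12     50       0    DEN                 50
sort by bonus:
    bonus  tenure office  bonus_plus_tenure
10      1      19    AUS                 20
2       2       6    DEN                  8
9       2       6    DEN                  8
5       4       1    AUS                  5
8       8       6    CHI                 14
0      16      19    DEN                 35
11     26      10    AUS                 36
1      31      16    DEN                 47
3      32      17    AUS                 49
7      41       3    AUS                 44
6      45       6    CHI                 51
4      47       2    AUS                 49
12     50       0    DEN                 50
filter rows where bonus_plus_tenure > 14:
    bonus  tenure office  bonus_plus_tenure
10      1      19    AUS                 20
0      16      19    DEN                 35
11     26      10    AUS                 36
1      31      16    DEN                 47
3      32      17    AUS                 49
7      41       3    AUS                 44
6      45       6    CHI                 51
4      47       2    AUS                 49
12     50       0    DEN                 50
filter rows where bonus <= 16:
    bonus  tenure office  bonus_plus_tenure
10      1      19    AUS                 20
0      16      19    DEN                 35
So sum() = 55.

55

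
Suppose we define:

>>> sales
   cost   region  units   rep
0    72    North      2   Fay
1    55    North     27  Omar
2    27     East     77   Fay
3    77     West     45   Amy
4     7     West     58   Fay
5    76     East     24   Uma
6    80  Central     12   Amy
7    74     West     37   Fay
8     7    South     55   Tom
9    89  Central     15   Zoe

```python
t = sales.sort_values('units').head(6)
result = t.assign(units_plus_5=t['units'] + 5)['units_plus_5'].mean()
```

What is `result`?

sort by units:
   cost   region  units   rep
0    72    North      2   Fay
6    80  Central     12   Amy
9    89  Central     15   Zoe
5    76     East     24   Uma
1    55    North     27  Omar
7    74     West     37   Fay
3    77     West     45   Amy
8     7    South     55   Tom
4     7     West     58   Fay
2    27     East     77   Fay
take first 6 rows:
   cost   region  units   rep
0    72    North      2   Fay
6    80  Central     12   Amy
9    89  Central     15   Zoe
5    76     East     24   Uma
1    55    North     27  Omar
7    74     West     37   Fay
add column units_plus_5 = t['units'] + 5:
   cost   region  units   rep  units_plus_5
0    72    North      2   Fay             7
6    80  Central     12   Amy            17
9    89  Central     15   Zoe            20
5    76     East     24   Uma            29
1    55    North     27  Omar            32
7    74     West     37   Fay            42
Hence 24.5.

24.5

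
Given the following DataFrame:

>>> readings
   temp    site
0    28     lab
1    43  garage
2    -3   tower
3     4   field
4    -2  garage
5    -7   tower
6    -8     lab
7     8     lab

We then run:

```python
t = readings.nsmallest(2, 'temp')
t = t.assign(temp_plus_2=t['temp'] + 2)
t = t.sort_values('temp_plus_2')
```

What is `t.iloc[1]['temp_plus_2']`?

take 2 rows with smallest temp:
   temp   site
6    -8    lab
5    -7  tower
add column temp_plus_2 = t['temp'] + 2:
   temp   site  temp_plus_2
6    -8    lab           -6
5    -7  tower           -5
sort by temp_plus_2:
   temp   site  temp_plus_2
6    -8    lab           -6
5    -7  tower           -5
Finally, value at position 1, column 'temp_plus_2' = -5.

-5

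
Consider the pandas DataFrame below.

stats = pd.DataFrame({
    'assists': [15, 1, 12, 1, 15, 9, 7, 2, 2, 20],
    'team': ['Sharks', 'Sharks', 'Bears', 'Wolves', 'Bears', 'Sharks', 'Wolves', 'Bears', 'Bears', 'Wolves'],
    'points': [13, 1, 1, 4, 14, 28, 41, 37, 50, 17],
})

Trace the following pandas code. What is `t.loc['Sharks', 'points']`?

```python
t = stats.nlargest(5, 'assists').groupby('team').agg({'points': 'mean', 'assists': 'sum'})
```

take 5 rows with largest assists:
   assists    team  points
9       20  Wolves      17
0       15  Sharks      13
4       15   Bears      14
2       12   Bears       1
5        9  Sharks      28
group by team: mean(points), sum(assists):
        points  assists
team                   
Bears      7.5       27
Sharks    20.5       24
Wolves    17.0       20

20.5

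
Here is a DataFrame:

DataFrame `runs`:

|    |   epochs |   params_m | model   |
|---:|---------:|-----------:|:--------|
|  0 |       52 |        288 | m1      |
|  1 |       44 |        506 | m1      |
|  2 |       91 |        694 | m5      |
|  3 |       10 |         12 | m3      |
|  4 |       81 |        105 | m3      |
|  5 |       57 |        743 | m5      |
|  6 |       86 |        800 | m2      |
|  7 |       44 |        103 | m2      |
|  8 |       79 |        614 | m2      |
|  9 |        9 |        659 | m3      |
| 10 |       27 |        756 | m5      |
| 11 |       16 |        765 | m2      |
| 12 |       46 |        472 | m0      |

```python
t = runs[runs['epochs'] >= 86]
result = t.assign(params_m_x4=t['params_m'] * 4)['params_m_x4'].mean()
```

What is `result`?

2988.0

filter rows where epochs >= 86:
   epochs  params_m model
2      91       694    m5
6      86       800    m2
add column params_m_x4 = t['params_m'] * 4:
   epochs  params_m model  params_m_x4
2      91       694    m5         2776
6      86       800    m2         3200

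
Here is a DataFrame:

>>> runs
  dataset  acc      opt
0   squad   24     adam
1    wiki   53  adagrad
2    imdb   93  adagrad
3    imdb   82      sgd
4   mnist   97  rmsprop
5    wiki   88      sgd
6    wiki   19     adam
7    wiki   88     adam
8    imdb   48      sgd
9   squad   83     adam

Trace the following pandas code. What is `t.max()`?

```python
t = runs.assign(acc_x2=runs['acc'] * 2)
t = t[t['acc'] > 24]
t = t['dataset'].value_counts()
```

3

add column acc_x2 = runs['acc'] * 2:
  dataset  acc      opt  acc_x2
0   squad   24     adam      48
1    wiki   53  adagrad     106
2    imdb   93  adagrad     186
3    imdb   82      sgd     164
4   mnist   97  rmsprop     194
5    wiki   88      sgd     176
6    wiki   19     adam      38
7    wiki   88     adam     176
8    imdb   48      sgd      96
9   squad   83     adam     166
filter rows where acc > 24:
  dataset  acc      opt  acc_x2
1    wiki   53  adagrad     106
2    imdb   93  adagrad     186
3    imdb   82      sgd     164
4   mnist   97  rmsprop     194
5    wiki   88      sgd     176
7    wiki   88     adam     176
8    imdb   48      sgd      96
9   squad   83     adam     166
value_counts of dataset:
dataset
wiki     3
imdb     3
mnist    1
squad    1
Name: count, dtype: int64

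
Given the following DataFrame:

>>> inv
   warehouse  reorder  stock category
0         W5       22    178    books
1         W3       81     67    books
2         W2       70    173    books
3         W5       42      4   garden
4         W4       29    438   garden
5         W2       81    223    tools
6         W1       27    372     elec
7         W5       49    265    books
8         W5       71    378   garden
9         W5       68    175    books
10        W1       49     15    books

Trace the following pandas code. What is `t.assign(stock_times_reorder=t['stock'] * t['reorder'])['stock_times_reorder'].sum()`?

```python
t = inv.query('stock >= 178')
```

filter rows where stock >= 178:
  warehouse  reorder  stock category
0        W5       22    178    books
4        W4       29    438   garden
5        W2       81    223    tools
6        W1       27    372     elec
7        W5       49    265    books
8        W5       71    378   garden
add column stock_times_reorder = t['stock'] * t['reorder']:
  warehouse  reorder  stock category  stock_times_reorder
0        W5       22    178    books                 3916
4        W4       29    438   garden                12702
5        W2       81    223    tools                18063
6        W1       27    372     elec                10044
7        W5       49    265    books                12985
8        W5       71    378   garden                26838
Hence 84548.

84548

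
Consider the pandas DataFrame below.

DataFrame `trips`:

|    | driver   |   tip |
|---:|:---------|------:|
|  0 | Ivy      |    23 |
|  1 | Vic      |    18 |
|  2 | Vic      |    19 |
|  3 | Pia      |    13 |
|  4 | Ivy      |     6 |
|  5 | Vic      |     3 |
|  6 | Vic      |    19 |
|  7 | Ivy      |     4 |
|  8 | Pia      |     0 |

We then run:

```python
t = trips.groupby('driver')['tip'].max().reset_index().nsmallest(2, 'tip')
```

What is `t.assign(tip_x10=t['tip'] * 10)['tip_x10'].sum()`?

group by driver, max of tip:
driver
Ivy    23
Pia    13
Vic    19
Name: tip, dtype: int64
reset_index():
  driver  tip
0    Ivy   23
1    Pia   13
2    Vic   19
take 2 rows with smallest tip:
  driver  tip
1    Pia   13
2    Vic   19
add column tip_x10 = t['tip'] * 10:
  driver  tip  tip_x10
1    Pia   13      130
2    Vic   19      190
sum of column 'tip_x10' → 320

320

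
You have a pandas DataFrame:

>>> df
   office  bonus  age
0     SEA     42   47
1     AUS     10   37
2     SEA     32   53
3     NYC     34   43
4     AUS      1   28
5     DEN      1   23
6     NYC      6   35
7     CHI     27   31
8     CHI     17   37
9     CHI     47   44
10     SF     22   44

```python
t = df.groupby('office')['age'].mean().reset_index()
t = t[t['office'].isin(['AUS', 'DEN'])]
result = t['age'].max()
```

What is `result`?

32.5

group by office, mean of age:
office
AUS    32.500000
CHI    37.333333
DEN    23.000000
NYC    39.000000
SEA    50.000000
SF     44.000000
Name: age, dtype: float64
reset_index():
  office        age
0    AUS  32.500000
1    CHI  37.333333
2    DEN  23.000000
3    NYC  39.000000
4    SEA  50.000000
5     SF  44.000000
filter rows where office in ['AUS', 'DEN']:
  office   age
0    AUS  32.5
2    DEN  23.0
max of column 'age' → 32.5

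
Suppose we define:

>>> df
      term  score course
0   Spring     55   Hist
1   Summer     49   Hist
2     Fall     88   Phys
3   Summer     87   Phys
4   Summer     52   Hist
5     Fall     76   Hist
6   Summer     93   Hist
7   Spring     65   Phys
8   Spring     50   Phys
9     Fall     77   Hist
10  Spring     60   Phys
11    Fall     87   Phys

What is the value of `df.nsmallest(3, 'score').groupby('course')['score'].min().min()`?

take 3 rows with smallest score:
     term  score course
1  Summer     49   Hist
8  Spring     50   Phys
4  Summer     52   Hist
group by course, min of score:
course
Hist    49
Phys    50
Name: score, dtype: int64
So min() = 49.

49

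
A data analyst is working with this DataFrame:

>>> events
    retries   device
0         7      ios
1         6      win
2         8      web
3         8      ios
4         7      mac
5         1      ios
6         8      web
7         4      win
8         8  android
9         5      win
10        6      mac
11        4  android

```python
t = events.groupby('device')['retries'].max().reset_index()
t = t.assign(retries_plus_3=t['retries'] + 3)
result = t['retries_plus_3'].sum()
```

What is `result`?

group by device, max of retries:
device
android    8
ios        8
mac        7
web        8
win        6
Name: retries, dtype: int64
reset_index():
    device  retries
0  android        8
1      ios        8
2      mac        7
3      web        8
4      win        6
add column retries_plus_3 = t['retries'] + 3:
    device  retries  retries_plus_3
0  android        8              11
1      ios        8              11
2      mac        7              10
3      web        8              11
4      win        6               9
The sum of column 'retries_plus_3' is 52.

52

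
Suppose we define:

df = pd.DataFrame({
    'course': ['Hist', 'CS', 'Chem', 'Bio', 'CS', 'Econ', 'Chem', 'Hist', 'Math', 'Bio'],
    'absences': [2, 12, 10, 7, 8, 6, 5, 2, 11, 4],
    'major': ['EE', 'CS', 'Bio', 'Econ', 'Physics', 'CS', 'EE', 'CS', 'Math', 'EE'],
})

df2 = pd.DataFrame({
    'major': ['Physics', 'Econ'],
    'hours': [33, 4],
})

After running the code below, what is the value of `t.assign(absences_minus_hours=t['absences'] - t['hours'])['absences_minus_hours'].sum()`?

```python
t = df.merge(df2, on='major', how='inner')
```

-22

merge on 'major' (how='inner') → 2 rows:
  course  absences    major  hours
0    Bio         7     Econ      4
1     CS         8  Physics     33
add column absences_minus_hours = t['absences'] - t['hours']:
  course  absences    major  hours  absences_minus_hours
0    Bio         7     Econ      4                     3
1     CS         8  Physics     33                   -25
Then the sum of column 'absences_minus_hours': -22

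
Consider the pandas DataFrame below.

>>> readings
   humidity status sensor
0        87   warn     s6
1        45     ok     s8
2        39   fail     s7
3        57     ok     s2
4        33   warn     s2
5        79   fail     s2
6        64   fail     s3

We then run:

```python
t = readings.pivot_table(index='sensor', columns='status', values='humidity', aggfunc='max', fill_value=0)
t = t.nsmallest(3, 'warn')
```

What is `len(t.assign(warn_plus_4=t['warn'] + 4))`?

pivot: rows=sensor, cols=status, max(humidity):
status  fail  ok  warn
sensor                
s2        79  57    33
s3        64   0     0
s6         0   0    87
s7        39   0     0
s8         0  45     0
take 3 rows with smallest warn:
status  fail  ok  warn
sensor                
s3        64   0     0
s7        39   0     0
s8         0  45     0
add column warn_plus_4 = t['warn'] + 4:
status  fail  ok  warn  warn_plus_4
sensor                             
s3        64   0     0            4
s7        39   0     0            4
s8         0  45     0            4
So assign(warn_plus_4=t['warn'] + 4)) = 3.

3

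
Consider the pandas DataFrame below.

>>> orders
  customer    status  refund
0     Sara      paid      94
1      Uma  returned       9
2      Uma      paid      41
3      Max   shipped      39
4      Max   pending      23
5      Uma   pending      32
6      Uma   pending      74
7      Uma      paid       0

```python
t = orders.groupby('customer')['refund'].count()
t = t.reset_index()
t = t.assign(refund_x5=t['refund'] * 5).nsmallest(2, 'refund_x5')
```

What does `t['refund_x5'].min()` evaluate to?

group by customer, count of refund:
customer
Max     2
Sara    1
Uma     5
Name: refund, dtype: int64
reset_index():
  customer  refund
0      Max       2
1     Sara       1
2      Uma       5
add column refund_x5 = t['refund'] * 5:
  customer  refund  refund_x5
0      Max       2         10
1     Sara       1          5
2      Uma       5         25
take 2 rows with smallest refund_x5:
  customer  refund  refund_x5
1     Sara       1          5
0      Max       2         10

5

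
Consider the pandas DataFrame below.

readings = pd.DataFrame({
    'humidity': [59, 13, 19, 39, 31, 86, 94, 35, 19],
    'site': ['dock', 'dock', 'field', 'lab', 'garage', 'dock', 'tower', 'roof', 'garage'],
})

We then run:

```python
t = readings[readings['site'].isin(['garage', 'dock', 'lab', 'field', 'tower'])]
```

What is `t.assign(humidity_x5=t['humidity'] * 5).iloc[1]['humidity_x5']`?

65

filter rows where site in ['garage', 'dock', 'lab', 'field', 'tower']:
   humidity    site
0        59    dock
1        13    dock
2        19   field
3        39     lab
4        31  garage
5        86    dock
6        94   tower
8        19  garage
add column humidity_x5 = t['humidity'] * 5:
   humidity    site  humidity_x5
0        59    dock          295
1        13    dock           65
2        19   field           95
3        39     lab          195
4        31  garage          155
5        86    dock          430
6        94   tower          470
8        19  garage           95
Then the value at position 1, column 'humidity_x5': 65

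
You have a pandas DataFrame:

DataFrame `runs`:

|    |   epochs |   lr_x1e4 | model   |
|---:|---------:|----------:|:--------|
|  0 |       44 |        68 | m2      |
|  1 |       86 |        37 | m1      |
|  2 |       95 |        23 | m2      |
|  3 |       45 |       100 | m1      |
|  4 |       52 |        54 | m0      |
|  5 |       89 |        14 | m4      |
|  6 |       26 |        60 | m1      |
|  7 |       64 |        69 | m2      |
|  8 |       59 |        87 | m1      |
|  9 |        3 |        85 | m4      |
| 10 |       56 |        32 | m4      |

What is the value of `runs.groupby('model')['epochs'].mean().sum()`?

223

group by model, mean of epochs:
model
m0    52.000000
m1    54.000000
m2    67.666667
m4    49.333333
Name: epochs, dtype: float64
Taking the sum of the resulting series gives 223.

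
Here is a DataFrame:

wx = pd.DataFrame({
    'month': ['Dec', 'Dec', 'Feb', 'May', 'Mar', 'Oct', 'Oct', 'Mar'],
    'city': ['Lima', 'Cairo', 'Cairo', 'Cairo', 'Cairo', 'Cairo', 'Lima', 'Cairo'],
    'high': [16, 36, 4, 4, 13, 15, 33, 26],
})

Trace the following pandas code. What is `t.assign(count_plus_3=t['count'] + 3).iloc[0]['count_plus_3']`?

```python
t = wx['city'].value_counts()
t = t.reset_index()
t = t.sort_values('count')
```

5

value_counts of city:
city
Cairo    6
Lima     2
Name: count, dtype: int64
reset_index():
    city  count
0  Cairo      6
1   Lima      2
sort by count:
    city  count
1   Lima      2
0  Cairo      6
add column count_plus_3 = t['count'] + 3:
    city  count  count_plus_3
1   Lima      2             5
0  Cairo      6             9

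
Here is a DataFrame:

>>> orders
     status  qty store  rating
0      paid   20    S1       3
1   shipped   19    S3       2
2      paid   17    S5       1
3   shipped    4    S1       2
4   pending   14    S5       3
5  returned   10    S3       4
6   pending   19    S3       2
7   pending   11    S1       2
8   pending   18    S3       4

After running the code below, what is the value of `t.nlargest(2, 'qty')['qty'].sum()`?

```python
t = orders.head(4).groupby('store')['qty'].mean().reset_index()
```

36.0

take first 4 rows:
    status  qty store  rating
0     paid   20    S1       3
1  shipped   19    S3       2
2     paid   17    S5       1
3  shipped    4    S1       2
group by store, mean of qty:
store
S1    12.0
S3    19.0
S5    17.0
Name: qty, dtype: float64
reset_index():
  store   qty
0    S1  12.0
1    S3  19.0
2    S5  17.0
take 2 rows with largest qty:
  store   qty
1    S3  19.0
2    S5  17.0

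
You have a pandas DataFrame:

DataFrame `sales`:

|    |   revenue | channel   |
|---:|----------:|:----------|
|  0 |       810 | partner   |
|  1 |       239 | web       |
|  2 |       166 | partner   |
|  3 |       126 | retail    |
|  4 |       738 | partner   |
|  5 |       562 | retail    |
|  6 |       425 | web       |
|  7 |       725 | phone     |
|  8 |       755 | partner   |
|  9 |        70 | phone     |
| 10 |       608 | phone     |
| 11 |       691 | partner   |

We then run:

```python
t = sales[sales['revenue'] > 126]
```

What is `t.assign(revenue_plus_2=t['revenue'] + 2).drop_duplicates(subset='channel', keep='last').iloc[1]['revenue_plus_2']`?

427

filter rows where revenue > 126:
    revenue  channel
0       810  partner
1       239      web
2       166  partner
4       738  partner
5       562   retail
6       425      web
7       725    phone
8       755  partner
10      608    phone
11      691  partner
add column revenue_plus_2 = t['revenue'] + 2:
    revenue  channel  revenue_plus_2
0       810  partner             812
1       239      web             241
2       166  partner             168
4       738  partner             740
5       562   retail             564
6       425      web             427
7       725    phone             727
8       755  partner             757
10      608    phone             610
11      691  partner             693
drop duplicate channel (keep=last):
    revenue  channel  revenue_plus_2
5       562   retail             564
6       425      web             427
10      608    phone             610
11      691  partner             693
Taking the value at position 1, column 'revenue_plus_2' gives 427.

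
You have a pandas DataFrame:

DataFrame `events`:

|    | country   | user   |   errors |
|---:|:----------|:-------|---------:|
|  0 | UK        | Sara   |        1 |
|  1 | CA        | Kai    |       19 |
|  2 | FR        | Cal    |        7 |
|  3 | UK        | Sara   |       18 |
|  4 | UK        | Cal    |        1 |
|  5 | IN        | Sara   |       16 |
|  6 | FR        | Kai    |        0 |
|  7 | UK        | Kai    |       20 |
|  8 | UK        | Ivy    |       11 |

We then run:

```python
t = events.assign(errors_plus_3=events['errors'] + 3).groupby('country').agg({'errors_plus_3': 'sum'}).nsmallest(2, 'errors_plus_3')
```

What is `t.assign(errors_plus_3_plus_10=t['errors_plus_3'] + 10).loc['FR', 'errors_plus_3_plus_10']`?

add column errors_plus_3 = events['errors'] + 3:
  country  user  errors  errors_plus_3
0      UK  Sara       1              4
1      CA   Kai      19             22
2      FR   Cal       7             10
3      UK  Sara      18             21
4      UK   Cal       1              4
5      IN  Sara      16             19
6      FR   Kai       0              3
7      UK   Kai      20             23
8      UK   Ivy      11             14
group by country, sum of errors_plus_3:
         errors_plus_3
country               
CA                  22
FR                  13
IN                  19
UK                  66
take 2 rows with smallest errors_plus_3:
         errors_plus_3
country               
FR                  13
IN                  19
add column errors_plus_3_plus_10 = t['errors_plus_3'] + 10:
         errors_plus_3  errors_plus_3_plus_10
country                                      
FR                  13                     23
IN                  19                     29

23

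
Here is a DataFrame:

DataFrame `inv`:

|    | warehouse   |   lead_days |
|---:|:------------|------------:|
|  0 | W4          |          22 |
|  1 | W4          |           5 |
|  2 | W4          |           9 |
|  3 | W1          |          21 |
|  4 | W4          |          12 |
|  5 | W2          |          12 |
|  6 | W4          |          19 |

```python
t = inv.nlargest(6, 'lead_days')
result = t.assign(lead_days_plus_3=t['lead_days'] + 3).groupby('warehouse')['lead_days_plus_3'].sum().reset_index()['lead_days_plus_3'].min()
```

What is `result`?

take 6 rows with largest lead_days:
  warehouse  lead_days
0        W4         22
3        W1         21
6        W4         19
4        W4         12
5        W2         12
2        W4          9
add column lead_days_plus_3 = t['lead_days'] + 3:
  warehouse  lead_days  lead_days_plus_3
0        W4         22                25
3        W1         21                24
6        W4         19                22
4        W4         12                15
5        W2         12                15
2        W4          9                12
group by warehouse, sum of lead_days_plus_3:
warehouse
W1    24
W2    15
W4    74
Name: lead_days_plus_3, dtype: int64
reset_index():
  warehouse  lead_days_plus_3
0        W1                24
1        W2                15
2        W4                74
Taking the min of column 'lead_days_plus_3' gives 15.

15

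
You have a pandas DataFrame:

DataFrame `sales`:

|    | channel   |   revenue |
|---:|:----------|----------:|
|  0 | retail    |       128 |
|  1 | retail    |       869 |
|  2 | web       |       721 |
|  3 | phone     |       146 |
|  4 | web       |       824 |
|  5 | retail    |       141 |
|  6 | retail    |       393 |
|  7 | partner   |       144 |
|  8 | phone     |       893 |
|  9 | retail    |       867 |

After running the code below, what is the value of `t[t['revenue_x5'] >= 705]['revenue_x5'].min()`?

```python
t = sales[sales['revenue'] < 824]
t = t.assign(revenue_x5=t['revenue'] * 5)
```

filter rows where revenue < 824:
   channel  revenue
0   retail      128
2      web      721
3    phone      146
5   retail      141
6   retail      393
7  partner      144
add column revenue_x5 = t['revenue'] * 5:
   channel  revenue  revenue_x5
0   retail      128         640
2      web      721        3605
3    phone      146         730
5   retail      141         705
6   retail      393        1965
7  partner      144         720
filter rows where revenue_x5 >= 705:
   channel  revenue  revenue_x5
2      web      721        3605
3    phone      146         730
5   retail      141         705
6   retail      393        1965
7  partner      144         720
min of column 'revenue_x5' → 705

705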